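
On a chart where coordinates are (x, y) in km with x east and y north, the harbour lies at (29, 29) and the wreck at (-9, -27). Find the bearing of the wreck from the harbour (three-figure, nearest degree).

Δeast = -9 − 29 = -38.00; Δnorth = -27 − 29 = -56.00.
Bearing = atan2(Δeast, Δnorth) mod 360° = 214.16° ≈ 214°.

214°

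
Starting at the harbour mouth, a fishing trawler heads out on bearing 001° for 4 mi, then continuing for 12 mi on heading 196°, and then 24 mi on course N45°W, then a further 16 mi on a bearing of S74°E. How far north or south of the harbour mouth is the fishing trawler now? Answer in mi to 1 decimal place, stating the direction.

5.0 mi north

Leg 1 (001°, 4 mi): east 4 sin 1° = 0.07, north 4 cos 1° = 4.00
Leg 2 (196°, 12 mi): east 12 sin 196° = -3.31, north 12 cos 196° = -11.54
Leg 3 (N45°W, 24 mi): east 24 sin 315° = -16.97, north 24 cos 315° = 16.97
Leg 4 (S74°E, 16 mi): east 16 sin 106° = 15.38, north 16 cos 106° = -4.41
Net north component: 5.02 mi.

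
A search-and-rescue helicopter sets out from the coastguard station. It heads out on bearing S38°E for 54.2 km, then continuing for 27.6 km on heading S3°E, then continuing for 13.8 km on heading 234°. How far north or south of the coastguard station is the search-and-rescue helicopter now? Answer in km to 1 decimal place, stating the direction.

78.4 km south

Leg 1 (S38°E, 54.2 km): east 54.2 sin 142° = 33.37, north 54.2 cos 142° = -42.71
Leg 2 (S3°E, 27.6 km): east 27.6 sin 177° = 1.44, north 27.6 cos 177° = -27.56
Leg 3 (234°, 13.8 km): east 13.8 sin 234° = -11.16, north 13.8 cos 234° = -8.11
Net north component: -78.38 km.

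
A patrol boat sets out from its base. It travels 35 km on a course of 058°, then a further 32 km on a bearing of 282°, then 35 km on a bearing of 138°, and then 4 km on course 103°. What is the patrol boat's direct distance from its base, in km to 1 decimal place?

25.8 km

Leg 1 (058°, 35 km): east 35 sin 58° = 29.68, north 35 cos 58° = 18.55
Leg 2 (282°, 32 km): east 32 sin 282° = -31.30, north 32 cos 282° = 6.65
Leg 3 (138°, 35 km): east 35 sin 138° = 23.42, north 35 cos 138° = -26.01
Leg 4 (103°, 4 km): east 4 sin 103° = 3.90, north 4 cos 103° = -0.90
Net: 25.70 east, -1.71 north. Distance = √((25.70)² + (-1.71)²) = 25.755 km.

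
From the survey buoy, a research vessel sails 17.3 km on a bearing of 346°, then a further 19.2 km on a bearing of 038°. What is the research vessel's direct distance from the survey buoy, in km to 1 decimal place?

32.8 km

Leg 1 (346°, 17.3 km): east 17.3 sin 346° = -4.19, north 17.3 cos 346° = 16.79
Leg 2 (038°, 19.2 km): east 19.2 sin 38° = 11.82, north 19.2 cos 38° = 15.13
Net: 7.64 east, 31.92 north. Distance = √((7.64)² + (31.92)²) = 32.817 km.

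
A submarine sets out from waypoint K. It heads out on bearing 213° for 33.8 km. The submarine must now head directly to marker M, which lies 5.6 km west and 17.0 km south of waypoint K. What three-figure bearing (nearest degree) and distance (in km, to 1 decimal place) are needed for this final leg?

048°, 17.1 km

Leg 1 (213°, 33.8 km): east 33.8 sin 213° = -18.41, north 33.8 cos 213° = -28.35
Current position: (-18.41, -28.35). Target: (-5.6, -17.0). Remaining: Δeast = 12.81, Δnorth = 11.35.
Bearing = atan2(12.81, 11.35) mod 360° = 48.46°; distance = √((12.81)² + (11.35)²) = 17.112 km.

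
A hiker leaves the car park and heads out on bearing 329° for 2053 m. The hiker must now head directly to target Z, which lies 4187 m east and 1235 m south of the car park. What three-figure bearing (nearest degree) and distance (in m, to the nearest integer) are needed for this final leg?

Leg 1 (329°, 2053 m): east 2053 sin 329° = -1057.37, north 2053 cos 329° = 1759.76
Current position: (-1057.37, 1759.76). Target: (4187, -1235). Remaining: Δeast = 5244.37, Δnorth = -2994.76.
Bearing = atan2(5244.37, -2994.76) mod 360° = 119.73°; distance = √((5244.37)² + (-2994.76)²) = 6039.211 m.

120°, 6039 m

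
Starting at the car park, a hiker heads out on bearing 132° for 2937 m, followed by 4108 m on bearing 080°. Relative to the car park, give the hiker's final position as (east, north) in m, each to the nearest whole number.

(6228, -1252)

Leg 1 (132°, 2937 m): east 2937 sin 132° = 2182.62, north 2937 cos 132° = -1965.24
Leg 2 (080°, 4108 m): east 4108 sin 80° = 4045.59, north 4108 cos 80° = 713.35
Summing: 6228.21 m east, -1251.89 m north → (6228, -1252).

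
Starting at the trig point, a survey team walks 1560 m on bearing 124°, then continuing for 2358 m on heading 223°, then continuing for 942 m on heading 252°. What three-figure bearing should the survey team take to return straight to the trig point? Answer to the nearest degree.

Leg 1 (124°, 1560 m): east 1560 sin 124° = 1293.30, north 1560 cos 124° = -872.34
Leg 2 (223°, 2358 m): east 2358 sin 223° = -1608.15, north 2358 cos 223° = -1724.53
Leg 3 (252°, 942 m): east 942 sin 252° = -895.90, north 942 cos 252° = -291.09
Net displacement: -1210.75 east, -2887.97 north. Direction back to start is (1210.75, 2887.97): bearing = atan2(1210.75, 2887.97) mod 360° = 22.75° ≈ 023°.

023°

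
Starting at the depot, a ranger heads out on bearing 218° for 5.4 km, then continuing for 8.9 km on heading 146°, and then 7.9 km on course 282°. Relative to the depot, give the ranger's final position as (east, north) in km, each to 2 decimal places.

(-6.08, -9.99)

Leg 1 (218°, 5.4 km): east 5.4 sin 218° = -3.32, north 5.4 cos 218° = -4.26
Leg 2 (146°, 8.9 km): east 8.9 sin 146° = 4.98, north 8.9 cos 146° = -7.38
Leg 3 (282°, 7.9 km): east 7.9 sin 282° = -7.73, north 7.9 cos 282° = 1.64
Summing: -6.08 km east, -9.99 km north → (-6.08, -9.99).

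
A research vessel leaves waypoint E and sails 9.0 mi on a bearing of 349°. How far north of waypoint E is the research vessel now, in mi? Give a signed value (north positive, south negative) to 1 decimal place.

Leg 1 (349°, 9.0 mi): east 9.0 sin 349° = -1.72, north 9.0 cos 349° = 8.83
Net north component: 8.83 mi.

8.8 mi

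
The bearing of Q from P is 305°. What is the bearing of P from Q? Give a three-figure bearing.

125°

Back-bearing = 305° − 180° = 125°.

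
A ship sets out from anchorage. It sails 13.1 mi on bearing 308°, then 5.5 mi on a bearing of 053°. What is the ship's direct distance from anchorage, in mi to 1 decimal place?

Leg 1 (308°, 13.1 mi): east 13.1 sin 308° = -10.32, north 13.1 cos 308° = 8.07
Leg 2 (053°, 5.5 mi): east 5.5 sin 53° = 4.39, north 5.5 cos 53° = 3.31
Net: -5.93 east, 11.38 north. Distance = √((-5.93)² + (11.38)²) = 12.828 mi.

12.8 mi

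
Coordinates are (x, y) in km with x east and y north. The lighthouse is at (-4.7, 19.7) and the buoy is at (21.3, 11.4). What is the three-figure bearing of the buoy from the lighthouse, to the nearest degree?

108°

Δeast = 21.3 − -4.7 = 26.00; Δnorth = 11.4 − 19.7 = -8.30.
Bearing = atan2(Δeast, Δnorth) mod 360° = 107.70° ≈ 108°.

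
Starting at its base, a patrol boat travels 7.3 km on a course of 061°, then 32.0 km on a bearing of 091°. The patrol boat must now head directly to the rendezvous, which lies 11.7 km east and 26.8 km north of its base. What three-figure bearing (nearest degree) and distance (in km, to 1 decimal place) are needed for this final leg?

312°, 35.8 km

Leg 1 (061°, 7.3 km): east 7.3 sin 61° = 6.38, north 7.3 cos 61° = 3.54
Leg 2 (091°, 32.0 km): east 32.0 sin 91° = 32.00, north 32.0 cos 91° = -0.56
Current position: (38.38, 2.98). Target: (11.7, 26.8). Remaining: Δeast = -26.68, Δnorth = 23.82.
Bearing = atan2(-26.68, 23.82) mod 360° = 311.76°; distance = √((-26.68)² + (23.82)²) = 35.766 km.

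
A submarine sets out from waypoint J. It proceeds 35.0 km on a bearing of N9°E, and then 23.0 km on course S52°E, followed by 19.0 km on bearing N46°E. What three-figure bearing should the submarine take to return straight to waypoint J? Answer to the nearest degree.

228°

Leg 1 (N9°E, 35.0 km): east 35.0 sin 9° = 5.48, north 35.0 cos 9° = 34.57
Leg 2 (S52°E, 23.0 km): east 23.0 sin 128° = 18.12, north 23.0 cos 128° = -14.16
Leg 3 (N46°E, 19.0 km): east 19.0 sin 46° = 13.67, north 19.0 cos 46° = 13.20
Net displacement: 37.27 east, 33.61 north. Direction back to start is (-37.27, -33.61): bearing = atan2(-37.27, -33.61) mod 360° = 227.96° ≈ 228°.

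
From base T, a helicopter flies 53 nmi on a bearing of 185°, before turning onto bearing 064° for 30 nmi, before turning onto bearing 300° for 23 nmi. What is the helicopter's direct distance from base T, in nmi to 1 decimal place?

28.3 nmi

Leg 1 (185°, 53 nmi): east 53 sin 185° = -4.62, north 53 cos 185° = -52.80
Leg 2 (064°, 30 nmi): east 30 sin 64° = 26.96, north 30 cos 64° = 13.15
Leg 3 (300°, 23 nmi): east 23 sin 300° = -19.92, north 23 cos 300° = 11.50
Net: 2.43 east, -28.15 north. Distance = √((2.43)² + (-28.15)²) = 28.252 nmi.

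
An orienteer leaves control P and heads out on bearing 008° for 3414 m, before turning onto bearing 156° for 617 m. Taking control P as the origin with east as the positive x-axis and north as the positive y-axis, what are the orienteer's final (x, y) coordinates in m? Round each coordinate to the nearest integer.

Leg 1 (008°, 3414 m): east 3414 sin 8° = 475.14, north 3414 cos 8° = 3380.78
Leg 2 (156°, 617 m): east 617 sin 156° = 250.96, north 617 cos 156° = -563.66
Summing: 726.09 m east, 2817.12 m north → (726, 2817).

(726, 2817)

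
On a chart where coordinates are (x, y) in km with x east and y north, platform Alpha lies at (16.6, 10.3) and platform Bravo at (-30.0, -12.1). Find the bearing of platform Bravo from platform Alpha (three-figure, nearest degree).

244°

Δeast = -30.0 − 16.6 = -46.60; Δnorth = -12.1 − 10.3 = -22.40.
Bearing = atan2(Δeast, Δnorth) mod 360° = 244.33° ≈ 244°.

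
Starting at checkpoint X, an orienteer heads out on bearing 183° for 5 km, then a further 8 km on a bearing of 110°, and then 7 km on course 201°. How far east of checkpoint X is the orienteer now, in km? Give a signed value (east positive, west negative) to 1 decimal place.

4.7 km

Leg 1 (183°, 5 km): east 5 sin 183° = -0.26, north 5 cos 183° = -4.99
Leg 2 (110°, 8 km): east 8 sin 110° = 7.52, north 8 cos 110° = -2.74
Leg 3 (201°, 7 km): east 7 sin 201° = -2.51, north 7 cos 201° = -6.54
Net east component: 4.75 km.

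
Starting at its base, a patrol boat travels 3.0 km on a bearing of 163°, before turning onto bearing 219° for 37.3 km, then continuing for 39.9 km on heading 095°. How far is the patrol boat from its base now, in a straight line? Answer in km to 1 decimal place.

Leg 1 (163°, 3.0 km): east 3.0 sin 163° = 0.88, north 3.0 cos 163° = -2.87
Leg 2 (219°, 37.3 km): east 37.3 sin 219° = -23.47, north 37.3 cos 219° = -28.99
Leg 3 (095°, 39.9 km): east 39.9 sin 95° = 39.75, north 39.9 cos 95° = -3.48
Net: 17.15 east, -35.33 north. Distance = √((17.15)² + (-35.33)²) = 39.277 km.

39.3 km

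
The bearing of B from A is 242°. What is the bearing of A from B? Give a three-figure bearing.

062°

Back-bearing = 242° − 180° = 062°.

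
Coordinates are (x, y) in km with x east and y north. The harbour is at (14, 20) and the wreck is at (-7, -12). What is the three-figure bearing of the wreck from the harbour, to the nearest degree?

213°

Δeast = -7 − 14 = -21.00; Δnorth = -12 − 20 = -32.00.
Bearing = atan2(Δeast, Δnorth) mod 360° = 213.27° ≈ 213°.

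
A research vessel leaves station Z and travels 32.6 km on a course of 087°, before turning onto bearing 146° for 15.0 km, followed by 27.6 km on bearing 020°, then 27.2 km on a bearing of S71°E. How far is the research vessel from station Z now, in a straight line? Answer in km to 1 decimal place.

76.4 km

Leg 1 (087°, 32.6 km): east 32.6 sin 87° = 32.56, north 32.6 cos 87° = 1.71
Leg 2 (146°, 15.0 km): east 15.0 sin 146° = 8.39, north 15.0 cos 146° = -12.44
Leg 3 (020°, 27.6 km): east 27.6 sin 20° = 9.44, north 27.6 cos 20° = 25.94
Leg 4 (S71°E, 27.2 km): east 27.2 sin 109° = 25.72, north 27.2 cos 109° = -8.86
Net: 76.10 east, 6.35 north. Distance = √((76.10)² + (6.35)²) = 76.366 km.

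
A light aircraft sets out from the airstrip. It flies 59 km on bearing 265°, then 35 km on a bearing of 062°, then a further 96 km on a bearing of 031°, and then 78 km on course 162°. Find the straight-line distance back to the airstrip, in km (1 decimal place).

49.6 km

Leg 1 (265°, 59 km): east 59 sin 265° = -58.78, north 59 cos 265° = -5.14
Leg 2 (062°, 35 km): east 35 sin 62° = 30.90, north 35 cos 62° = 16.43
Leg 3 (031°, 96 km): east 96 sin 31° = 49.44, north 96 cos 31° = 82.29
Leg 4 (162°, 78 km): east 78 sin 162° = 24.10, north 78 cos 162° = -74.18
Net: 45.67 east, 19.39 north. Distance = √((45.67)² + (19.39)²) = 49.622 km.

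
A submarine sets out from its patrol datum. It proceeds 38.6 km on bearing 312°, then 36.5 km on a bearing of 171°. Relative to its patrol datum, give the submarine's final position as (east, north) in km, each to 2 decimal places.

(-22.98, -10.22)

Leg 1 (312°, 38.6 km): east 38.6 sin 312° = -28.69, north 38.6 cos 312° = 25.83
Leg 2 (171°, 36.5 km): east 36.5 sin 171° = 5.71, north 36.5 cos 171° = -36.05
Summing: -22.98 km east, -10.22 km north → (-22.98, -10.22).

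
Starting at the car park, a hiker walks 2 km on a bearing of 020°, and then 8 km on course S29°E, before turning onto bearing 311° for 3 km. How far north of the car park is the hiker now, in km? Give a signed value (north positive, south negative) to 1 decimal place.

Leg 1 (020°, 2 km): east 2 sin 20° = 0.68, north 2 cos 20° = 1.88
Leg 2 (S29°E, 8 km): east 8 sin 151° = 3.88, north 8 cos 151° = -7.00
Leg 3 (311°, 3 km): east 3 sin 311° = -2.26, north 3 cos 311° = 1.97
Net north component: -3.15 km.

-3.1 km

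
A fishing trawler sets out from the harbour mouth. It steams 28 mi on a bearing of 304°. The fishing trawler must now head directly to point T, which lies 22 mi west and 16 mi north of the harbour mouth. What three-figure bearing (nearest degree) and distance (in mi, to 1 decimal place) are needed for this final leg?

074°, 1.3 mi

Leg 1 (304°, 28 mi): east 28 sin 304° = -23.21, north 28 cos 304° = 15.66
Current position: (-23.21, 15.66). Target: (-22, 16). Remaining: Δeast = 1.21, Δnorth = 0.34.
Bearing = atan2(1.21, 0.34) mod 360° = 74.23°; distance = √((1.21)² + (0.34)²) = 1.261 mi.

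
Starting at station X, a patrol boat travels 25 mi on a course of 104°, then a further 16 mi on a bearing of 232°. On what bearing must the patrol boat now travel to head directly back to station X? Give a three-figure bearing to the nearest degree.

324°

Leg 1 (104°, 25 mi): east 25 sin 104° = 24.26, north 25 cos 104° = -6.05
Leg 2 (232°, 16 mi): east 16 sin 232° = -12.61, north 16 cos 232° = -9.85
Net displacement: 11.65 east, -15.90 north. Direction back to start is (-11.65, 15.90): bearing = atan2(-11.65, 15.90) mod 360° = 323.77° ≈ 324°.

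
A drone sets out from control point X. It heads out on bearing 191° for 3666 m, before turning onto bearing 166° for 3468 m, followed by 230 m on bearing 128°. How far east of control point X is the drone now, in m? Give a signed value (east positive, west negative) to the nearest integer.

321 m

Leg 1 (191°, 3666 m): east 3666 sin 191° = -699.51, north 3666 cos 191° = -3598.65
Leg 2 (166°, 3468 m): east 3468 sin 166° = 838.99, north 3468 cos 166° = -3364.99
Leg 3 (128°, 230 m): east 230 sin 128° = 181.24, north 230 cos 128° = -141.60
Net east component: 320.72 m.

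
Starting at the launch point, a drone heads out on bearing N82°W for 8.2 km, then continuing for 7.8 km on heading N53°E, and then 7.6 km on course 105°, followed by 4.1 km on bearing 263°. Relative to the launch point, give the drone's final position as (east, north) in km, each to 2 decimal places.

Leg 1 (N82°W, 8.2 km): east 8.2 sin 278° = -8.12, north 8.2 cos 278° = 1.14
Leg 2 (N53°E, 7.8 km): east 7.8 sin 53° = 6.23, north 7.8 cos 53° = 4.69
Leg 3 (105°, 7.6 km): east 7.6 sin 105° = 7.34, north 7.6 cos 105° = -1.97
Leg 4 (263°, 4.1 km): east 4.1 sin 263° = -4.07, north 4.1 cos 263° = -0.50
Summing: 1.38 km east, 3.37 km north → (1.38, 3.37).

(1.38, 3.37)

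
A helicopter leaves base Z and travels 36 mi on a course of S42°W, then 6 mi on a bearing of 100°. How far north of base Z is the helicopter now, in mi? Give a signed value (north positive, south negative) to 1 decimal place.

Leg 1 (S42°W, 36 mi): east 36 sin 222° = -24.09, north 36 cos 222° = -26.75
Leg 2 (100°, 6 mi): east 6 sin 100° = 5.91, north 6 cos 100° = -1.04
Net north component: -27.80 mi.

-27.8 mi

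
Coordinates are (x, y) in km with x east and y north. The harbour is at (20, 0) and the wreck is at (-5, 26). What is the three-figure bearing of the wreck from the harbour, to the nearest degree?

Δeast = -5 − 20 = -25.00; Δnorth = 26 − 0 = 26.00.
Bearing = atan2(Δeast, Δnorth) mod 360° = 316.12° ≈ 316°.

316°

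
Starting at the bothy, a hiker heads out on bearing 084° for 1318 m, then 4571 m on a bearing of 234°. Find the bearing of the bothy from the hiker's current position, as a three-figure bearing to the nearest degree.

043°

Leg 1 (084°, 1318 m): east 1318 sin 84° = 1310.78, north 1318 cos 84° = 137.77
Leg 2 (234°, 4571 m): east 4571 sin 234° = -3698.02, north 4571 cos 234° = -2686.77
Net displacement: -2387.24 east, -2549.00 north. Direction back to start is (2387.24, 2549.00): bearing = atan2(2387.24, 2549.00) mod 360° = 43.12° ≈ 043°.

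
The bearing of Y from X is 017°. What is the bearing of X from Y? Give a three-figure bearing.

197°

Back-bearing = 017° + 180° = 197°.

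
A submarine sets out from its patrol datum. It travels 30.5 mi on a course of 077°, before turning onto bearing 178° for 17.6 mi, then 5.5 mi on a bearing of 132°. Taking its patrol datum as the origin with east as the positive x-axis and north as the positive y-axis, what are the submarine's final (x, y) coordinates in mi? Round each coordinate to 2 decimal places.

Leg 1 (077°, 30.5 mi): east 30.5 sin 77° = 29.72, north 30.5 cos 77° = 6.86
Leg 2 (178°, 17.6 mi): east 17.6 sin 178° = 0.61, north 17.6 cos 178° = -17.59
Leg 3 (132°, 5.5 mi): east 5.5 sin 132° = 4.09, north 5.5 cos 132° = -3.68
Summing: 34.42 mi east, -14.41 mi north → (34.42, -14.41).

(34.42, -14.41)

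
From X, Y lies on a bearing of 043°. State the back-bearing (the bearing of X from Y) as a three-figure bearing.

223°

Back-bearing = 043° + 180° = 223°.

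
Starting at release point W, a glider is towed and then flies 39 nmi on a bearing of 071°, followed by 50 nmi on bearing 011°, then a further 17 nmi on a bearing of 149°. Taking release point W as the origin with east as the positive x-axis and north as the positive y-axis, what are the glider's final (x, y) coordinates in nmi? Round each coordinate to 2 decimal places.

Leg 1 (071°, 39 nmi): east 39 sin 71° = 36.88, north 39 cos 71° = 12.70
Leg 2 (011°, 50 nmi): east 50 sin 11° = 9.54, north 50 cos 11° = 49.08
Leg 3 (149°, 17 nmi): east 17 sin 149° = 8.76, north 17 cos 149° = -14.57
Summing: 55.17 nmi east, 47.21 nmi north → (55.17, 47.21).

(55.17, 47.21)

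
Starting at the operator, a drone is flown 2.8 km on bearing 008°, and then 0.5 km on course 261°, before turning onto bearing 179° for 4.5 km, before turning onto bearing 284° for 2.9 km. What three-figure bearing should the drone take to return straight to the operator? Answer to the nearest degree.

Leg 1 (008°, 2.8 km): east 2.8 sin 8° = 0.39, north 2.8 cos 8° = 2.77
Leg 2 (261°, 0.5 km): east 0.5 sin 261° = -0.49, north 0.5 cos 261° = -0.08
Leg 3 (179°, 4.5 km): east 4.5 sin 179° = 0.08, north 4.5 cos 179° = -4.50
Leg 4 (284°, 2.9 km): east 2.9 sin 284° = -2.81, north 2.9 cos 284° = 0.70
Net displacement: -2.84 east, -1.10 north. Direction back to start is (2.84, 1.10): bearing = atan2(2.84, 1.10) mod 360° = 68.77° ≈ 069°.

069°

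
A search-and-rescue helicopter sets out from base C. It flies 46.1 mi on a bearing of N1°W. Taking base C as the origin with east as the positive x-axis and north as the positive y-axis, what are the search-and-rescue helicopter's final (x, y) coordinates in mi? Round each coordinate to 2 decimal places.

(-0.80, 46.09)

Leg 1 (N1°W, 46.1 mi): east 46.1 sin 359° = -0.80, north 46.1 cos 359° = 46.09
Summing: -0.80 mi east, 46.09 mi north → (-0.80, 46.09).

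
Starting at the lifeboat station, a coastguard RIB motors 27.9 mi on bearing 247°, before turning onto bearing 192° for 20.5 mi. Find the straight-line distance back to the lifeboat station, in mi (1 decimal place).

43.1 mi

Leg 1 (247°, 27.9 mi): east 27.9 sin 247° = -25.68, north 27.9 cos 247° = -10.90
Leg 2 (192°, 20.5 mi): east 20.5 sin 192° = -4.26, north 20.5 cos 192° = -20.05
Net: -29.94 east, -30.95 north. Distance = √((-29.94)² + (-30.95)²) = 43.067 mi.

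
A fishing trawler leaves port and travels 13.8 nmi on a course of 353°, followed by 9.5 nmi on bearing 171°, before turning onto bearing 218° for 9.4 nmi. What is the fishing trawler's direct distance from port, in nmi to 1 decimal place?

Leg 1 (353°, 13.8 nmi): east 13.8 sin 353° = -1.68, north 13.8 cos 353° = 13.70
Leg 2 (171°, 9.5 nmi): east 9.5 sin 171° = 1.49, north 9.5 cos 171° = -9.38
Leg 3 (218°, 9.4 nmi): east 9.4 sin 218° = -5.79, north 9.4 cos 218° = -7.41
Net: -5.98 east, -3.09 north. Distance = √((-5.98)² + (-3.09)²) = 6.735 nmi.

6.7 nmi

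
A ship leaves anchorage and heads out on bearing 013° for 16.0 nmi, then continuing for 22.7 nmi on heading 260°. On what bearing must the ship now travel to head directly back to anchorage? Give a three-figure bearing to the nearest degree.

122°

Leg 1 (013°, 16.0 nmi): east 16.0 sin 13° = 3.60, north 16.0 cos 13° = 15.59
Leg 2 (260°, 22.7 nmi): east 22.7 sin 260° = -22.36, north 22.7 cos 260° = -3.94
Net displacement: -18.76 east, 11.65 north. Direction back to start is (18.76, -11.65): bearing = atan2(18.76, -11.65) mod 360° = 121.84° ≈ 122°.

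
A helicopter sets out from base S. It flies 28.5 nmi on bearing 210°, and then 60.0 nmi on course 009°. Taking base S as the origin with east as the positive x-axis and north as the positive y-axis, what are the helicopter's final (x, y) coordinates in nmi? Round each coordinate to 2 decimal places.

Leg 1 (210°, 28.5 nmi): east 28.5 sin 210° = -14.25, north 28.5 cos 210° = -24.68
Leg 2 (009°, 60.0 nmi): east 60.0 sin 9° = 9.39, north 60.0 cos 9° = 59.26
Summing: -4.86 nmi east, 34.58 nmi north → (-4.86, 34.58).

(-4.86, 34.58)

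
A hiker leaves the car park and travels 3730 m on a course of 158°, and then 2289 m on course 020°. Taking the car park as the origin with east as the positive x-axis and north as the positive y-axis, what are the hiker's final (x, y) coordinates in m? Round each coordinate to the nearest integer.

Leg 1 (158°, 3730 m): east 3730 sin 158° = 1397.28, north 3730 cos 158° = -3458.40
Leg 2 (020°, 2289 m): east 2289 sin 20° = 782.88, north 2289 cos 20° = 2150.96
Summing: 2180.17 m east, -1307.44 m north → (2180, -1307).

(2180, -1307)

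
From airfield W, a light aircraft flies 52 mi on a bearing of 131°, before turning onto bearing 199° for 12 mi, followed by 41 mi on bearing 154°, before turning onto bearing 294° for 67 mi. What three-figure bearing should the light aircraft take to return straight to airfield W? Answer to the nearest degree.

Leg 1 (131°, 52 mi): east 52 sin 131° = 39.24, north 52 cos 131° = -34.12
Leg 2 (199°, 12 mi): east 12 sin 199° = -3.91, north 12 cos 199° = -11.35
Leg 3 (154°, 41 mi): east 41 sin 154° = 17.97, north 41 cos 154° = -36.85
Leg 4 (294°, 67 mi): east 67 sin 294° = -61.21, north 67 cos 294° = 27.25
Net displacement: -7.90 east, -55.06 north. Direction back to start is (7.90, 55.06): bearing = atan2(7.90, 55.06) mod 360° = 8.16° ≈ 008°.

008°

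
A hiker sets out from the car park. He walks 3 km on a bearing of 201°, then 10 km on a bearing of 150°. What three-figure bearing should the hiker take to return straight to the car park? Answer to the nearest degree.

Leg 1 (201°, 3 km): east 3 sin 201° = -1.08, north 3 cos 201° = -2.80
Leg 2 (150°, 10 km): east 10 sin 150° = 5.00, north 10 cos 150° = -8.66
Net displacement: 3.92 east, -11.46 north. Direction back to start is (-3.92, 11.46): bearing = atan2(-3.92, 11.46) mod 360° = 341.10° ≈ 341°.

341°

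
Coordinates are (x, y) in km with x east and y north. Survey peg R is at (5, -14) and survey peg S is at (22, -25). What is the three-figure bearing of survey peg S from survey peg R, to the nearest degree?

Δeast = 22 − 5 = 17.00; Δnorth = -25 − -14 = -11.00.
Bearing = atan2(Δeast, Δnorth) mod 360° = 122.91° ≈ 123°.

123°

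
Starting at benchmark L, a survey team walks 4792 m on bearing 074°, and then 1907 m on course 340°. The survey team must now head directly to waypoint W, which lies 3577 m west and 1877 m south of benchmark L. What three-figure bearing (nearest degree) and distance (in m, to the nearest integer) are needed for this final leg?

236°, 9034 m

Leg 1 (074°, 4792 m): east 4792 sin 74° = 4606.37, north 4792 cos 74° = 1320.85
Leg 2 (340°, 1907 m): east 1907 sin 340° = -652.23, north 1907 cos 340° = 1791.99
Current position: (3954.13, 3112.85). Target: (-3577, -1877). Remaining: Δeast = -7531.13, Δnorth = -4989.85.
Bearing = atan2(-7531.13, -4989.85) mod 360° = 236.47°; distance = √((-7531.13)² + (-4989.85)²) = 9034.188 m.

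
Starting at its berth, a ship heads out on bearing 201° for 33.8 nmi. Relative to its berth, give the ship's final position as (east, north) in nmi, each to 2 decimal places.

Leg 1 (201°, 33.8 nmi): east 33.8 sin 201° = -12.11, north 33.8 cos 201° = -31.56
Summing: -12.11 nmi east, -31.56 nmi north → (-12.11, -31.56).

(-12.11, -31.56)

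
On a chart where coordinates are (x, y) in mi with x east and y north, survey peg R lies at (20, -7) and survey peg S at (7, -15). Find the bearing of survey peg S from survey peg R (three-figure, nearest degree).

238°

Δeast = 7 − 20 = -13.00; Δnorth = -15 − -7 = -8.00.
Bearing = atan2(Δeast, Δnorth) mod 360° = 238.39° ≈ 238°.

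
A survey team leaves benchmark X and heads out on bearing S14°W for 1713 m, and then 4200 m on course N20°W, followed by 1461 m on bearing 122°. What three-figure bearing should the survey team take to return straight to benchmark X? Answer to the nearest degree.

Leg 1 (S14°W, 1713 m): east 1713 sin 194° = -414.41, north 1713 cos 194° = -1662.12
Leg 2 (N20°W, 4200 m): east 4200 sin 340° = -1436.48, north 4200 cos 340° = 3946.71
Leg 3 (122°, 1461 m): east 1461 sin 122° = 1239.00, north 1461 cos 122° = -774.21
Net displacement: -611.90 east, 1510.38 north. Direction back to start is (611.90, -1510.38): bearing = atan2(611.90, -1510.38) mod 360° = 157.95° ≈ 158°.

158°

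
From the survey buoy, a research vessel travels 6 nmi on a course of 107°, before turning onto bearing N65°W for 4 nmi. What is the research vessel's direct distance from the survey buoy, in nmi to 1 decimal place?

2.1 nmi

Leg 1 (107°, 6 nmi): east 6 sin 107° = 5.74, north 6 cos 107° = -1.75
Leg 2 (N65°W, 4 nmi): east 4 sin 295° = -3.63, north 4 cos 295° = 1.69
Net: 2.11 east, -0.06 north. Distance = √((2.11)² + (-0.06)²) = 2.114 nmi.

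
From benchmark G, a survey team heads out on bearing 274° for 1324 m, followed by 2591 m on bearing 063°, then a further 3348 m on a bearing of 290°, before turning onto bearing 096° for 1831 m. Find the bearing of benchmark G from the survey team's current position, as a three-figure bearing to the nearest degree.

171°

Leg 1 (274°, 1324 m): east 1324 sin 274° = -1320.77, north 1324 cos 274° = 92.36
Leg 2 (063°, 2591 m): east 2591 sin 63° = 2308.60, north 2591 cos 63° = 1176.29
Leg 3 (290°, 3348 m): east 3348 sin 290° = -3146.09, north 3348 cos 290° = 1145.08
Leg 4 (096°, 1831 m): east 1831 sin 96° = 1820.97, north 1831 cos 96° = -191.39
Net displacement: -337.30 east, 2222.34 north. Direction back to start is (337.30, -2222.34): bearing = atan2(337.30, -2222.34) mod 360° = 171.37° ≈ 171°.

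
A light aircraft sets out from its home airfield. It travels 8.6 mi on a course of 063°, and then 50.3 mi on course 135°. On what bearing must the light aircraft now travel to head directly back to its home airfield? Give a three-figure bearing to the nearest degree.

306°

Leg 1 (063°, 8.6 mi): east 8.6 sin 63° = 7.66, north 8.6 cos 63° = 3.90
Leg 2 (135°, 50.3 mi): east 50.3 sin 135° = 35.57, north 50.3 cos 135° = -35.57
Net displacement: 43.23 east, -31.66 north. Direction back to start is (-43.23, 31.66): bearing = atan2(-43.23, 31.66) mod 360° = 306.22° ≈ 306°.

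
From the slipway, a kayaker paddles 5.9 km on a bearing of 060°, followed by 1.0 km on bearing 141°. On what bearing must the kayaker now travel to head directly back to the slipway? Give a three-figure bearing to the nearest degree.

Leg 1 (060°, 5.9 km): east 5.9 sin 60° = 5.11, north 5.9 cos 60° = 2.95
Leg 2 (141°, 1.0 km): east 1.0 sin 141° = 0.63, north 1.0 cos 141° = -0.78
Net displacement: 5.74 east, 2.17 north. Direction back to start is (-5.74, -2.17): bearing = atan2(-5.74, -2.17) mod 360° = 249.26° ≈ 249°.

249°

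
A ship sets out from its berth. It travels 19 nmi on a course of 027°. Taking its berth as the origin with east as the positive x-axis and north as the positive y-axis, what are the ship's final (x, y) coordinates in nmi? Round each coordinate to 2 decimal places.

(8.63, 16.93)

Leg 1 (027°, 19 nmi): east 19 sin 27° = 8.63, north 19 cos 27° = 16.93
Summing: 8.63 nmi east, 16.93 nmi north → (8.63, 16.93).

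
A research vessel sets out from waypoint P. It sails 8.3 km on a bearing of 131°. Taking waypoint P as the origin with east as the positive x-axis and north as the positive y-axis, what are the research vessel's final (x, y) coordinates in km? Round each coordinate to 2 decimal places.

(6.26, -5.45)

Leg 1 (131°, 8.3 km): east 8.3 sin 131° = 6.26, north 8.3 cos 131° = -5.45
Summing: 6.26 km east, -5.45 km north → (6.26, -5.45).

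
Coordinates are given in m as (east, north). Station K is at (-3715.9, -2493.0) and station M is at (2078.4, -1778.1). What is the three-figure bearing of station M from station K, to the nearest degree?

083°

Δeast = 2078.4 − -3715.9 = 5794.30; Δnorth = -1778.1 − -2493.0 = 714.90.
Bearing = atan2(Δeast, Δnorth) mod 360° = 82.97° ≈ 083°.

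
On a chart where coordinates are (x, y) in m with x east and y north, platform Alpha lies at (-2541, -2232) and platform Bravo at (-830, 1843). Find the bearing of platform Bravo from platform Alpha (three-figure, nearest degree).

023°

Δeast = -830 − -2541 = 1711.00; Δnorth = 1843 − -2232 = 4075.00.
Bearing = atan2(Δeast, Δnorth) mod 360° = 22.78° ≈ 023°.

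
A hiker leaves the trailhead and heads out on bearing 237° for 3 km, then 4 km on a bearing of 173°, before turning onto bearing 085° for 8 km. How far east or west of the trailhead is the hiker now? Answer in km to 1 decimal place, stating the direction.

5.9 km east

Leg 1 (237°, 3 km): east 3 sin 237° = -2.52, north 3 cos 237° = -1.63
Leg 2 (173°, 4 km): east 4 sin 173° = 0.49, north 4 cos 173° = -3.97
Leg 3 (085°, 8 km): east 8 sin 85° = 7.97, north 8 cos 85° = 0.70
Net east component: 5.94 km.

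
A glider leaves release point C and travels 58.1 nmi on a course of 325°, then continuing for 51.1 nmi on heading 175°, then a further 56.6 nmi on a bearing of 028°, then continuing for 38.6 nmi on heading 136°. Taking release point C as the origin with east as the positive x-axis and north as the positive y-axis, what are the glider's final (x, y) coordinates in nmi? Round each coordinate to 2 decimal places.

(24.51, 18.90)

Leg 1 (325°, 58.1 nmi): east 58.1 sin 325° = -33.32, north 58.1 cos 325° = 47.59
Leg 2 (175°, 51.1 nmi): east 51.1 sin 175° = 4.45, north 51.1 cos 175° = -50.91
Leg 3 (028°, 56.6 nmi): east 56.6 sin 28° = 26.57, north 56.6 cos 28° = 49.97
Leg 4 (136°, 38.6 nmi): east 38.6 sin 136° = 26.81, north 38.6 cos 136° = -27.77
Summing: 24.51 nmi east, 18.90 nmi north → (24.51, 18.90).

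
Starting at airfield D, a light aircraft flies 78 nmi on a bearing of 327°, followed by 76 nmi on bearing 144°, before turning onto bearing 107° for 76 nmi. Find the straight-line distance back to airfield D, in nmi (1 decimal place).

Leg 1 (327°, 78 nmi): east 78 sin 327° = -42.48, north 78 cos 327° = 65.42
Leg 2 (144°, 76 nmi): east 76 sin 144° = 44.67, north 76 cos 144° = -61.49
Leg 3 (107°, 76 nmi): east 76 sin 107° = 72.68, north 76 cos 107° = -22.22
Net: 74.87 east, -18.29 north. Distance = √((74.87)² + (-18.29)²) = 77.071 nmi.

77.1 nmi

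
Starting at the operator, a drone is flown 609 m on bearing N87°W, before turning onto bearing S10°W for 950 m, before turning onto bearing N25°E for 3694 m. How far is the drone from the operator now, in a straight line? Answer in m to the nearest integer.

Leg 1 (N87°W, 609 m): east 609 sin 273° = -608.17, north 609 cos 273° = 31.87
Leg 2 (S10°W, 950 m): east 950 sin 190° = -164.97, north 950 cos 190° = -935.57
Leg 3 (N25°E, 3694 m): east 3694 sin 25° = 1561.15, north 3694 cos 25° = 3347.90
Net: 788.02 east, 2444.21 north. Distance = √((788.02)² + (2444.21)²) = 2568.097 m.

2568 m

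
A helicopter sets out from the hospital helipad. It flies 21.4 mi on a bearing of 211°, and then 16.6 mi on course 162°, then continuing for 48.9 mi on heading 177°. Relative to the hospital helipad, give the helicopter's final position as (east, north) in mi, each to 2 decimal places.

Leg 1 (211°, 21.4 mi): east 21.4 sin 211° = -11.02, north 21.4 cos 211° = -18.34
Leg 2 (162°, 16.6 mi): east 16.6 sin 162° = 5.13, north 16.6 cos 162° = -15.79
Leg 3 (177°, 48.9 mi): east 48.9 sin 177° = 2.56, north 48.9 cos 177° = -48.83
Summing: -3.33 mi east, -82.96 mi north → (-3.33, -82.96).

(-3.33, -82.96)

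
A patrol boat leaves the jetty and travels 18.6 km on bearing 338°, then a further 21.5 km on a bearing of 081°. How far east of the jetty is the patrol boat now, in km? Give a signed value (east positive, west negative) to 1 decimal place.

Leg 1 (338°, 18.6 km): east 18.6 sin 338° = -6.97, north 18.6 cos 338° = 17.25
Leg 2 (081°, 21.5 km): east 21.5 sin 81° = 21.24, north 21.5 cos 81° = 3.36
Net east component: 14.27 km.

14.3 km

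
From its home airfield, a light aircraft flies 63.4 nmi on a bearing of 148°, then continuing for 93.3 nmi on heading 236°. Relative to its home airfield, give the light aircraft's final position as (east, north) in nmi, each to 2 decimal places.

Leg 1 (148°, 63.4 nmi): east 63.4 sin 148° = 33.60, north 63.4 cos 148° = -53.77
Leg 2 (236°, 93.3 nmi): east 93.3 sin 236° = -77.35, north 93.3 cos 236° = -52.17
Summing: -43.75 nmi east, -105.94 nmi north → (-43.75, -105.94).

(-43.75, -105.94)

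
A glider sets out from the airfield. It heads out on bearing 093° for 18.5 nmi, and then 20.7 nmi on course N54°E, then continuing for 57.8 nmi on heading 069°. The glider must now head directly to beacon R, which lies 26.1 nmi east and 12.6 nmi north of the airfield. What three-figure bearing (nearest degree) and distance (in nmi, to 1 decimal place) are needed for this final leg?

253°, 66.0 nmi

Leg 1 (093°, 18.5 nmi): east 18.5 sin 93° = 18.47, north 18.5 cos 93° = -0.97
Leg 2 (N54°E, 20.7 nmi): east 20.7 sin 54° = 16.75, north 20.7 cos 54° = 12.17
Leg 3 (069°, 57.8 nmi): east 57.8 sin 69° = 53.96, north 57.8 cos 69° = 20.71
Current position: (89.18, 31.91). Target: (26.1, 12.6). Remaining: Δeast = -63.08, Δnorth = -19.31.
Bearing = atan2(-63.08, -19.31) mod 360° = 252.98°; distance = √((-63.08)² + (-19.31)²) = 65.972 nmi.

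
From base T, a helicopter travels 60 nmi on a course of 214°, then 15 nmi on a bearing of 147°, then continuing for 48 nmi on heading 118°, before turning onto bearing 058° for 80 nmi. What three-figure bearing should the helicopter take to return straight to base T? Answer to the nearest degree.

297°

Leg 1 (214°, 60 nmi): east 60 sin 214° = -33.55, north 60 cos 214° = -49.74
Leg 2 (147°, 15 nmi): east 15 sin 147° = 8.17, north 15 cos 147° = -12.58
Leg 3 (118°, 48 nmi): east 48 sin 118° = 42.38, north 48 cos 118° = -22.53
Leg 4 (058°, 80 nmi): east 80 sin 58° = 67.84, north 80 cos 58° = 42.39
Net displacement: 84.84 east, -42.46 north. Direction back to start is (-84.84, 42.46): bearing = atan2(-84.84, 42.46) mod 360° = 296.59° ≈ 297°.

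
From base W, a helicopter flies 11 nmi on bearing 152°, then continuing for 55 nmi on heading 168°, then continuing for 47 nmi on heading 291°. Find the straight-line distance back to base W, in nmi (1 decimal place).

Leg 1 (152°, 11 nmi): east 11 sin 152° = 5.16, north 11 cos 152° = -9.71
Leg 2 (168°, 55 nmi): east 55 sin 168° = 11.44, north 55 cos 168° = -53.80
Leg 3 (291°, 47 nmi): east 47 sin 291° = -43.88, north 47 cos 291° = 16.84
Net: -27.28 east, -46.67 north. Distance = √((-27.28)² + (-46.67)²) = 54.055 nmi.

54.1 nmi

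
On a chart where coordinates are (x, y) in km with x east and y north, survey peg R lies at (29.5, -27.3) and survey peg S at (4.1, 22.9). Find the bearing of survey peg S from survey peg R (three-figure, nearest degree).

Δeast = 4.1 − 29.5 = -25.40; Δnorth = 22.9 − -27.3 = 50.20.
Bearing = atan2(Δeast, Δnorth) mod 360° = 333.16° ≈ 333°.

333°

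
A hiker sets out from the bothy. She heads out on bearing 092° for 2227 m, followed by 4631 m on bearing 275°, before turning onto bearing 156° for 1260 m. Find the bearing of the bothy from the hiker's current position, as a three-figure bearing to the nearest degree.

Leg 1 (092°, 2227 m): east 2227 sin 92° = 2225.64, north 2227 cos 92° = -77.72
Leg 2 (275°, 4631 m): east 4631 sin 275° = -4613.38, north 4631 cos 275° = 403.62
Leg 3 (156°, 1260 m): east 1260 sin 156° = 512.49, north 1260 cos 156° = -1151.07
Net displacement: -1875.25 east, -825.17 north. Direction back to start is (1875.25, 825.17): bearing = atan2(1875.25, 825.17) mod 360° = 66.25° ≈ 066°.

066°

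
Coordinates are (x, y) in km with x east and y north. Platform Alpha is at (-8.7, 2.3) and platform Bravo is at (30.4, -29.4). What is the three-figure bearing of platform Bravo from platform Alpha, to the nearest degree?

Δeast = 30.4 − -8.7 = 39.10; Δnorth = -29.4 − 2.3 = -31.70.
Bearing = atan2(Δeast, Δnorth) mod 360° = 129.03° ≈ 129°.

129°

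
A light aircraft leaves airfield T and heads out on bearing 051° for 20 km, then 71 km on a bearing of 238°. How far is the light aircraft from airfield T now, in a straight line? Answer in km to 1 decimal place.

Leg 1 (051°, 20 km): east 20 sin 51° = 15.54, north 20 cos 51° = 12.59
Leg 2 (238°, 71 km): east 71 sin 238° = -60.21, north 71 cos 238° = -37.62
Net: -44.67 east, -25.04 north. Distance = √((-44.67)² + (-25.04)²) = 51.207 km.

51.2 km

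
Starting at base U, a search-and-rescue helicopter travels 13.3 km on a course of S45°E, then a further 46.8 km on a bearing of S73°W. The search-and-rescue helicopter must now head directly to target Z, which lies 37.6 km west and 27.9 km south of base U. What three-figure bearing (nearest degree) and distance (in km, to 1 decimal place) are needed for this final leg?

205°, 5.3 km

Leg 1 (S45°E, 13.3 km): east 13.3 sin 135° = 9.40, north 13.3 cos 135° = -9.40
Leg 2 (S73°W, 46.8 km): east 46.8 sin 253° = -44.76, north 46.8 cos 253° = -13.68
Current position: (-35.35, -23.09). Target: (-37.6, -27.9). Remaining: Δeast = -2.25, Δnorth = -4.81.
Bearing = atan2(-2.25, -4.81) mod 360° = 205.05°; distance = √((-2.25)² + (-4.81)²) = 5.312 km.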